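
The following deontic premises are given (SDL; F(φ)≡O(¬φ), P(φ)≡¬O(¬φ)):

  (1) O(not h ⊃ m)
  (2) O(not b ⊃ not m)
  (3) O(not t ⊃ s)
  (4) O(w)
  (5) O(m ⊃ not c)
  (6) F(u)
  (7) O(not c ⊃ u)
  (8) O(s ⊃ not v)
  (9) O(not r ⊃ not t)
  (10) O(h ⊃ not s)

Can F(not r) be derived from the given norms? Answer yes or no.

Yes

Premise 6 is F(u), i.e. O(not u).
Premise 7, O(not c ⊃ u), contraposes to O(not u ⊃ c); with O(not u) we get O(c).
The contrapositive of premise 5 (O(m ⊃ not c)) is O(c ⊃ not m), and O(c) is already established, so O(not m).
Premise 1 is O(not h ⊃ m); contrapositively O(not m ⊃ h). Since O(not m) holds, K gives O(h).
Applying K to premise 10 (O(h ⊃ not s)) and O(h) yields O(not s).
The contrapositive of premise 3 (O(not t ⊃ s)) is O(not s ⊃ t), and O(not s) is already established, so O(t).
The contrapositive of premise 9 (O(not r ⊃ not t)) is O(t ⊃ r), and O(t) is already established, so O(r).
Premises 2, 4, 8 do not contribute to this derivation.
So O(r) holds, i.e. F(not r). The claim follows.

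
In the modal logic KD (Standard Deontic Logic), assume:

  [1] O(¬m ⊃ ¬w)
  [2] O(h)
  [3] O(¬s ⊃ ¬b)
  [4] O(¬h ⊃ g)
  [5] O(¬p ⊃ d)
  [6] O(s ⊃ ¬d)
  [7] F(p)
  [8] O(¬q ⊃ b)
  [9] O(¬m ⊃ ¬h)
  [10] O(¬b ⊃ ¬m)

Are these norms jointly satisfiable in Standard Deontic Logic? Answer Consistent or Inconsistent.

Inconsistent

From premise 2 we have O(h).
Premise 9 is O(¬m ⊃ ¬h); contrapositively O(h ⊃ m). Since O(h) holds, K gives O(m).
Premise 10 is O(¬b ⊃ ¬m); contrapositively O(m ⊃ b). Since O(m) holds, K gives O(b).
The contrapositive of premise 3 (O(¬s ⊃ ¬b)) is O(b ⊃ s), and O(b) is already established, so O(s).
Premise 6 is O(s ⊃ ¬d); since O(s), deontic closure gives O(¬d).
Premise 5 is O(¬p ⊃ d); contrapositively O(¬d ⊃ p). Since O(¬d) holds, K gives O(p).
However, F(p) at premise 7 amounts to O(¬p).
We now have both O(p) and O(¬p) — p is simultaneously obligatory and forbidden, violating the D-axiom.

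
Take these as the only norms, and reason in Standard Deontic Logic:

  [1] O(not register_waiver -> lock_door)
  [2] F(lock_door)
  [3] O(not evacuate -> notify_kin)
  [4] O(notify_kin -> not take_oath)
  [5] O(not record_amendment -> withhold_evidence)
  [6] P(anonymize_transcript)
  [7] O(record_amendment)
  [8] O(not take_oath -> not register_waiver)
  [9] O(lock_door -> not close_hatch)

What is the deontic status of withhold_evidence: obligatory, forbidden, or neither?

Premise 5 is O(not record_amendment -> withhold_evidence), but O(not record_amendment) is not derivable from the premises, so it does not yield O(withhold_evidence).
No premise or chain of K-axiom applications forces O(withhold_evidence), and none forces O(not withhold_evidence). So withhold_evidence is neither obligatory nor forbidden under these norms.

Neither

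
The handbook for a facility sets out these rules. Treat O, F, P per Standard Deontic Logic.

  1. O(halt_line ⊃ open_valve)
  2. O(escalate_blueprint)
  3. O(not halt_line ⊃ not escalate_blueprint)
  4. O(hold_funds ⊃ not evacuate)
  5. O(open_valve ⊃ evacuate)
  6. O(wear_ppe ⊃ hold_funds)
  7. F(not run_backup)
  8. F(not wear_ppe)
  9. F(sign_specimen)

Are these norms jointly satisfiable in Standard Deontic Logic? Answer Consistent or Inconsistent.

Premise 8 is F(not wear_ppe), i.e. O(wear_ppe).
Applying K to premise 6 (O(wear_ppe ⊃ hold_funds)) and O(wear_ppe) yields O(hold_funds).
Premise 4 is O(hold_funds ⊃ not evacuate); since O(hold_funds), deontic closure gives O(not evacuate).
Premise 5, O(open_valve ⊃ evacuate), contraposes to O(not evacuate ⊃ not open_valve); with O(not evacuate) we get O(not open_valve).
The contrapositive of premise 1 (O(halt_line ⊃ open_valve)) is O(not open_valve ⊃ not halt_line), and O(not open_valve) is already established, so O(not halt_line).
Applying K to premise 3 (O(not halt_line ⊃ not escalate_blueprint)) and O(not halt_line) yields O(not escalate_blueprint).
But premise 2 directly asserts O(escalate_blueprint).
We now have both O(not escalate_blueprint) and O(escalate_blueprint) — escalate_blueprint is simultaneously obligatory and forbidden, violating the D-axiom.

Inconsistent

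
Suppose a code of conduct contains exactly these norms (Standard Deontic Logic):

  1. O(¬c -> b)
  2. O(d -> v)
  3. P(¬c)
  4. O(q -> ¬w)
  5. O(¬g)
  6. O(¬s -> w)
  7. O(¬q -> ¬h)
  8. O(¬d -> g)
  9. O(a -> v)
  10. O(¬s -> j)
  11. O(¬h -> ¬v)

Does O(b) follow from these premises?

No

Premise 1 is O(¬c -> b), but O(¬c) is not derivable from the premises (the permission P(¬c) asserts only ¬O(c), not O(¬c)), so it does not yield O(b).
No other premise forces O(b). An ideal world satisfying every premise can still have b false, so O(b) is not derivable.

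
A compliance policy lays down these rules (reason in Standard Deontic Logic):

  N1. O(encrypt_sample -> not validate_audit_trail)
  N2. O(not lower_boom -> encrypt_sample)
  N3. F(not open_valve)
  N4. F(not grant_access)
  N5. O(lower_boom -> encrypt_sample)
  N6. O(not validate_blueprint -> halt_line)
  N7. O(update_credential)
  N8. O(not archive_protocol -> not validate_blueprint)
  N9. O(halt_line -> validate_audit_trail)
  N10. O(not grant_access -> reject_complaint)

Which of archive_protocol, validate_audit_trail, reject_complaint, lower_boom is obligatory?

Premises 5 and 2 cover both cases: O(lower_boom -> encrypt_sample) and O(not lower_boom -> encrypt_sample). Since lower_boom ∨ not lower_boom is a tautology, O(encrypt_sample) follows.
From O(encrypt_sample) and premise 1, O(encrypt_sample -> not validate_audit_trail), we obtain O(not validate_audit_trail).
Premise 9, O(halt_line -> validate_audit_trail), contraposes to O(not validate_audit_trail -> not halt_line); with O(not validate_audit_trail) we get O(not halt_line).
The contrapositive of premise 6 (O(not validate_blueprint -> halt_line)) is O(not halt_line -> validate_blueprint), and O(not halt_line) is already established, so O(validate_blueprint).
Premise 8, O(not archive_protocol -> not validate_blueprint), contraposes to O(validate_blueprint -> archive_protocol); with O(validate_blueprint) we get O(archive_protocol).
So O(archive_protocol) holds — archive_protocol is obligatory. None of the other listed options is made obligatory by any chain of premises.

archive_protocol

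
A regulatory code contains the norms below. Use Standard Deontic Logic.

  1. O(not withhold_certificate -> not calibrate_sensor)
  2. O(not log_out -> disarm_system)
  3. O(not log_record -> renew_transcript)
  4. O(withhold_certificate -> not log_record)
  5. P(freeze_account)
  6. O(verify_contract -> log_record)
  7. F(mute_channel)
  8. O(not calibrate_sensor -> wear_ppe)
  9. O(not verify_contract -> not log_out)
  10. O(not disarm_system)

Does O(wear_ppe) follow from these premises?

Yes

Premise 10 gives O(not disarm_system).
The contrapositive of premise 2 (O(not log_out -> disarm_system)) is O(not disarm_system -> log_out), and O(not disarm_system) is already established, so O(log_out).
Premise 9 is O(not verify_contract -> not log_out); contrapositively O(log_out -> verify_contract). Since O(log_out) holds, K gives O(verify_contract).
Premise 6 is O(verify_contract -> log_record); since O(verify_contract), deontic closure gives O(log_record).
Premise 4, O(withhold_certificate -> not log_record), contraposes to O(log_record -> not withhold_certificate); with O(log_record) we get O(not withhold_certificate).
Premise 1 is O(not withhold_certificate -> not calibrate_sensor); since O(not withhold_certificate), deontic closure gives O(not calibrate_sensor).
Premise 8 is O(not calibrate_sensor -> wear_ppe); since O(not calibrate_sensor), deontic closure gives O(wear_ppe).
Premises 3, 5, 7 do not contribute to this derivation.
So O(wear_ppe) follows.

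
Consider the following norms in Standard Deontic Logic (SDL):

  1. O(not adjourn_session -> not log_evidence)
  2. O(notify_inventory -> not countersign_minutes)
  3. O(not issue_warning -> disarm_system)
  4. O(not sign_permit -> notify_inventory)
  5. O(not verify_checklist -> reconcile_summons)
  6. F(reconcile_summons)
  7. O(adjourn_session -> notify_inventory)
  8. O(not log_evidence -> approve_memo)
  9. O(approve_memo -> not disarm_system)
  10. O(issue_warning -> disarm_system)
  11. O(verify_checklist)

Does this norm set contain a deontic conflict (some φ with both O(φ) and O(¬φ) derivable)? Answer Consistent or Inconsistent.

Consistent

Premise 5 is O(not verify_checklist -> reconcile_summons), but O(not verify_checklist) is not derivable from the premises, so it does not yield O(reconcile_summons).
So O(reconcile_summons) is not derivable, and the apparent clash with O(not reconcile_summons) does not arise.
A world satisfying every obligation exists (e.g. adjourn_session=true, approve_memo=false, countersign_minutes=false, disarm_system=true, issue_warning=false, log_evidence=true, notify_inventory=true, reconcile_summons=false, sign_permit=false, verify_checklist=true); no atom is both obligatory and forbidden, so the set is consistent.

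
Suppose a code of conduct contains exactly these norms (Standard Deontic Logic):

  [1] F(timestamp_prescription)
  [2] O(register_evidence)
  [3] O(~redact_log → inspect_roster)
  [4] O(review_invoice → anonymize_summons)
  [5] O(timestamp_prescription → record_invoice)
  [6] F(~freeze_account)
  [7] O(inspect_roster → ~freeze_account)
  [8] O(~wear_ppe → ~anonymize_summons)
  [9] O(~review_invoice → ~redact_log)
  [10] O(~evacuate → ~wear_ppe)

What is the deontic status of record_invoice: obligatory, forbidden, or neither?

Premise 5 is O(timestamp_prescription → record_invoice), but O(timestamp_prescription) is not derivable from the premises, so it does not yield O(record_invoice).
No premise or chain of K-axiom applications forces O(record_invoice), and none forces O(~record_invoice). So record_invoice is neither obligatory nor forbidden under these norms.

Neither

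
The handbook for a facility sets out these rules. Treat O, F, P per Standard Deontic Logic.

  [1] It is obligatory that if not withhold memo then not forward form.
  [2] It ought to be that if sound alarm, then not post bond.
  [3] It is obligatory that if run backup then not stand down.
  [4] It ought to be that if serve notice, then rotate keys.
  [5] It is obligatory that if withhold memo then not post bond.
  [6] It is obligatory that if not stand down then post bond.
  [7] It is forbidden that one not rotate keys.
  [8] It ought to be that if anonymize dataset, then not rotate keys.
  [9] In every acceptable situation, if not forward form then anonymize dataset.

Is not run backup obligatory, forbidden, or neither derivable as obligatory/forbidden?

Obligatory

F(¬rotate_keys) at premise 7 means O(rotate_keys).
The contrapositive of premise 8 (O(anonymize_dataset → ¬rotate_keys)) is O(rotate_keys → ¬anonymize_dataset), and O(rotate_keys) is already established, so O(¬anonymize_dataset).
Premise 9 is O(¬forward_form → anonymize_dataset); contrapositively O(¬anonymize_dataset → forward_form). Since O(¬anonymize_dataset) holds, K gives O(forward_form).
Premise 1, O(¬withhold_memo → ¬forward_form), contraposes to O(forward_form → withhold_memo); with O(forward_form) we get O(withhold_memo).
From O(withhold_memo) and premise 5, O(withhold_memo → ¬post_bond), we obtain O(¬post_bond).
The contrapositive of premise 6 (O(¬stand_down → post_bond)) is O(¬post_bond → stand_down), and O(¬post_bond) is already established, so O(stand_down).
Premise 3, O(run_backup → ¬stand_down), contraposes to O(stand_down → ¬run_backup); with O(stand_down) we get O(¬run_backup).
Premises 2, 4 do not contribute to this derivation.
Hence ¬run_backup is obligatory.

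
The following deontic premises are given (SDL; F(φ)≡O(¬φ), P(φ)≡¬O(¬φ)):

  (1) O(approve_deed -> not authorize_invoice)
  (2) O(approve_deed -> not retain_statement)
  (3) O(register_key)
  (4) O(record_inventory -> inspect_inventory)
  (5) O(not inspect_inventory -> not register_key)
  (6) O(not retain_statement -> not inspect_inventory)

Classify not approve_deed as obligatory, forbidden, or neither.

Obligatory

Premise 3 gives O(register_key).
Premise 5, O(not inspect_inventory -> not register_key), contraposes to O(register_key -> inspect_inventory); with O(register_key) we get O(inspect_inventory).
Premise 6, O(not retain_statement -> not inspect_inventory), contraposes to O(inspect_inventory -> retain_statement); with O(inspect_inventory) we get O(retain_statement).
Premise 2 is O(approve_deed -> not retain_statement); contrapositively O(retain_statement -> not approve_deed). Since O(retain_statement) holds, K gives O(not approve_deed).
Premises 1, 4 do not contribute to this derivation.
Hence not approve_deed is obligatory.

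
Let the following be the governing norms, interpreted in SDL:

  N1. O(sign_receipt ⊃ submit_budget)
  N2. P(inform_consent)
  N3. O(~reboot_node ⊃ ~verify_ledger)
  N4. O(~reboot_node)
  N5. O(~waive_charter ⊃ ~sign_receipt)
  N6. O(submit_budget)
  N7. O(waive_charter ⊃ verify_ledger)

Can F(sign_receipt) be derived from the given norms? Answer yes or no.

Yes

Premise 4 states O(~reboot_node) outright.
From O(~reboot_node) and premise 3, O(~reboot_node ⊃ ~verify_ledger), we obtain O(~verify_ledger).
Premise 7, O(waive_charter ⊃ verify_ledger), contraposes to O(~verify_ledger ⊃ ~waive_charter); with O(~verify_ledger) we get O(~waive_charter).
With premise 5, O(~waive_charter ⊃ ~sign_receipt), the K-axiom yields O(~sign_receipt).
Premises 1, 2, 6 do not contribute to this derivation.
So O(~sign_receipt) holds, i.e. F(sign_receipt). The claim follows.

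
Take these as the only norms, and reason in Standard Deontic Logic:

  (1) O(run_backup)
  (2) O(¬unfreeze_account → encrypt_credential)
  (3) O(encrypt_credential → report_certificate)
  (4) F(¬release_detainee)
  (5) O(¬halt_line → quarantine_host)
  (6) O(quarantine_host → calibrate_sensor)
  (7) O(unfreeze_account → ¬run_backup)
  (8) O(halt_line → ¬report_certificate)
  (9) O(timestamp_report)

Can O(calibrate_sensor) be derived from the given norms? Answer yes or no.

From premise 1 we have O(run_backup).
The contrapositive of premise 7 (O(unfreeze_account → ¬run_backup)) is O(run_backup → ¬unfreeze_account), and O(run_backup) is already established, so O(¬unfreeze_account).
Premise 2 is O(¬unfreeze_account → encrypt_credential); since O(¬unfreeze_account), deontic closure gives O(encrypt_credential).
With premise 3, O(encrypt_credential → report_certificate), the K-axiom yields O(report_certificate).
Premise 8 is O(halt_line → ¬report_certificate); contrapositively O(report_certificate → ¬halt_line). Since O(report_certificate) holds, K gives O(¬halt_line).
From O(¬halt_line) and premise 5, O(¬halt_line → quarantine_host), we obtain O(quarantine_host).
Applying K to premise 6 (O(quarantine_host → calibrate_sensor)) and O(quarantine_host) yields O(calibrate_sensor).
Premises 4, 9 do not contribute to this derivation.
So O(calibrate_sensor) follows.

Yes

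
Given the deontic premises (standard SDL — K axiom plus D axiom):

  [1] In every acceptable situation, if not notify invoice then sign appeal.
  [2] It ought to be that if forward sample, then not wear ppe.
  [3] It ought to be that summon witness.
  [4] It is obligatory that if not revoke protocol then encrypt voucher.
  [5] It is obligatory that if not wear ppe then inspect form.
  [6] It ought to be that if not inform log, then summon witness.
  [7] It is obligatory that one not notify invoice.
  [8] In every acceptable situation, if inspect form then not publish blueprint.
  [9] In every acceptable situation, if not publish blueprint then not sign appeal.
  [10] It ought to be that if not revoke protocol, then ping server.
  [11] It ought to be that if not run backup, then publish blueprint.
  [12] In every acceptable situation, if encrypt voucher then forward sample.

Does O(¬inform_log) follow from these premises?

Premise 6 is O(¬inform_log → summon_witness); even if O(summon_witness) held, inferring O(¬inform_log) would be affirming the consequent — invalid.
No other premise forces O(¬inform_log). An ideal world satisfying every premise can still have ¬inform_log false, so O(¬inform_log) is not derivable.

No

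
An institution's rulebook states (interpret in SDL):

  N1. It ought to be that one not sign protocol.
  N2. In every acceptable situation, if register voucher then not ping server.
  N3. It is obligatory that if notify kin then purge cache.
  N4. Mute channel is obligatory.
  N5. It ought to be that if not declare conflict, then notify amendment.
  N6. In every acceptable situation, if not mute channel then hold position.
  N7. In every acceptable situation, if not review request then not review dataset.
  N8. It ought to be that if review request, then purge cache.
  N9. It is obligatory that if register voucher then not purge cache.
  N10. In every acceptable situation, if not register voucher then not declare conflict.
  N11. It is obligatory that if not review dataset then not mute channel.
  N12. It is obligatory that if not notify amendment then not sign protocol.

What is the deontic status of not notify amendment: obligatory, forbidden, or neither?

Premise 4 gives O(mute_channel).
Premise 11, O(¬review_dataset → ¬mute_channel), contraposes to O(mute_channel → review_dataset); with O(mute_channel) we get O(review_dataset).
Premise 7 is O(¬review_request → ¬review_dataset); contrapositively O(review_dataset → review_request). Since O(review_dataset) holds, K gives O(review_request).
Applying K to premise 8 (O(review_request → purge_cache)) and O(review_request) yields O(purge_cache).
The contrapositive of premise 9 (O(register_voucher → ¬purge_cache)) is O(purge_cache → ¬register_voucher), and O(purge_cache) is already established, so O(¬register_voucher).
From O(¬register_voucher) and premise 10, O(¬register_voucher → ¬declare_conflict), we obtain O(¬declare_conflict).
From O(¬declare_conflict) and premise 5, O(¬declare_conflict → notify_amendment), we obtain O(notify_amendment).
Premises 1, 2, 3, 6, 12 do not contribute to this derivation.
Thus O(notify_amendment), which is F(¬notify_amendment): ¬notify_amendment is forbidden.

Forbidden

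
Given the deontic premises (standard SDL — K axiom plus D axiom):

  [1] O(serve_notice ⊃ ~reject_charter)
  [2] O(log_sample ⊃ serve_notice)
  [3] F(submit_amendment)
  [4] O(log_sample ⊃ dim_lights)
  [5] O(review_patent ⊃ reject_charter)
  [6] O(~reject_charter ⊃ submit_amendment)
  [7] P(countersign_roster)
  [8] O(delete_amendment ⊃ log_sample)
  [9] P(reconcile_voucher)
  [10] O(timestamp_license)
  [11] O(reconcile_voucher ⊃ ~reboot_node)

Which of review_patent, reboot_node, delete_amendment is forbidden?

delete_amendment

Premise 3 is F(submit_amendment), i.e. O(~submit_amendment).
Premise 6 is O(~reject_charter ⊃ submit_amendment); contrapositively O(~submit_amendment ⊃ reject_charter). Since O(~submit_amendment) holds, K gives O(reject_charter).
The contrapositive of premise 1 (O(serve_notice ⊃ ~reject_charter)) is O(reject_charter ⊃ ~serve_notice), and O(reject_charter) is already established, so O(~serve_notice).
The contrapositive of premise 2 (O(log_sample ⊃ serve_notice)) is O(~serve_notice ⊃ ~log_sample), and O(~serve_notice) is already established, so O(~log_sample).
Premise 8, O(delete_amendment ⊃ log_sample), contraposes to O(~log_sample ⊃ ~delete_amendment); with O(~log_sample) we get O(~delete_amendment).
So O(~delete_amendment) holds, i.e. delete_amendment is forbidden. None of the other listed options is forbidden under the premises.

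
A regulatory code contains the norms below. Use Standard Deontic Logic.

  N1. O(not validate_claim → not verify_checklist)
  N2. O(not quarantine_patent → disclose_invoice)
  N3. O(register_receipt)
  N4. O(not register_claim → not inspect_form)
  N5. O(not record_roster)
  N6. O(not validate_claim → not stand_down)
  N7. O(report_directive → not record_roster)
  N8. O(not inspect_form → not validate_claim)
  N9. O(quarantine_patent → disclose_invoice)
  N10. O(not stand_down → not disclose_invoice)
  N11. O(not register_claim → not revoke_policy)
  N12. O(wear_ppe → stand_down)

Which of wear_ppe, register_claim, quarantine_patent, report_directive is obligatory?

Premises 2 and 9 are O(not quarantine_patent → disclose_invoice) and O(quarantine_patent → disclose_invoice); every ideal world satisfies not quarantine_patent or quarantine_patent, so in either case disclose_invoice holds — hence O(disclose_invoice).
Premise 10, O(not stand_down → not disclose_invoice), contraposes to O(disclose_invoice → stand_down); with O(disclose_invoice) we get O(stand_down).
The contrapositive of premise 6 (O(not validate_claim → not stand_down)) is O(stand_down → validate_claim), and O(stand_down) is already established, so O(validate_claim).
Premise 8 is O(not inspect_form → not validate_claim); contrapositively O(validate_claim → inspect_form). Since O(validate_claim) holds, K gives O(inspect_form).
Premise 4, O(not register_claim → not inspect_form), contraposes to O(inspect_form → register_claim); with O(inspect_form) we get O(register_claim).
So O(register_claim) holds — register_claim is obligatory. None of the other listed options is made obligatory by any chain of premises.

register_claim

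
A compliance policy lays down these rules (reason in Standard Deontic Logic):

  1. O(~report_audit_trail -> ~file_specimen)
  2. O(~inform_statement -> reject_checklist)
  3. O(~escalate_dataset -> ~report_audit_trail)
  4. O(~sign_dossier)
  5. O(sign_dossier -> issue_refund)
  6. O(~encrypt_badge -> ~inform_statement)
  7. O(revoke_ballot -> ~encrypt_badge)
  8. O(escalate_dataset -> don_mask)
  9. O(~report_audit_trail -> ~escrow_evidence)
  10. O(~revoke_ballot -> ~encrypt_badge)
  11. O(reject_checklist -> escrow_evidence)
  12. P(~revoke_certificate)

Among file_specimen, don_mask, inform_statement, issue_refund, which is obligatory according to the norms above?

Premises 7 and 10 are O(revoke_ballot -> ~encrypt_badge) and O(~revoke_ballot -> ~encrypt_badge); every ideal world satisfies revoke_ballot or ~revoke_ballot, so in either case ~encrypt_badge holds — hence O(~encrypt_badge).
Applying K to premise 6 (O(~encrypt_badge -> ~inform_statement)) and O(~encrypt_badge) yields O(~inform_statement).
Applying K to premise 2 (O(~inform_statement -> reject_checklist)) and O(~inform_statement) yields O(reject_checklist).
Applying K to premise 11 (O(reject_checklist -> escrow_evidence)) and O(reject_checklist) yields O(escrow_evidence).
The contrapositive of premise 9 (O(~report_audit_trail -> ~escrow_evidence)) is O(escrow_evidence -> report_audit_trail), and O(escrow_evidence) is already established, so O(report_audit_trail).
Premise 3, O(~escalate_dataset -> ~report_audit_trail), contraposes to O(report_audit_trail -> escalate_dataset); with O(report_audit_trail) we get O(escalate_dataset).
Applying K to premise 8 (O(escalate_dataset -> don_mask)) and O(escalate_dataset) yields O(don_mask).
So O(don_mask) holds — don_mask is obligatory. None of the other listed options is made obligatory by any chain of premises.

don_mask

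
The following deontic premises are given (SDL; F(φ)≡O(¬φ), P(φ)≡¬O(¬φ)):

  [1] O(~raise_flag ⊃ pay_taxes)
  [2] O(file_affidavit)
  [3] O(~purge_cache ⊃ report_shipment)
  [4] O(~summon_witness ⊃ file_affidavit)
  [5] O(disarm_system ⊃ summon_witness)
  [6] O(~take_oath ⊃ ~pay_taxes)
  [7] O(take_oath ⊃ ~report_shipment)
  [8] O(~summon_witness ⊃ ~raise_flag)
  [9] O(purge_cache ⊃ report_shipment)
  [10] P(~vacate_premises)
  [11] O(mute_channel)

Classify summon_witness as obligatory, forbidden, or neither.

Premises 3 and 9 cover both cases: O(~purge_cache ⊃ report_shipment) and O(purge_cache ⊃ report_shipment). Since ~purge_cache ∨ purge_cache is a tautology, O(report_shipment) follows.
The contrapositive of premise 7 (O(take_oath ⊃ ~report_shipment)) is O(report_shipment ⊃ ~take_oath), and O(report_shipment) is already established, so O(~take_oath).
From O(~take_oath) and premise 6, O(~take_oath ⊃ ~pay_taxes), we obtain O(~pay_taxes).
Premise 1, O(~raise_flag ⊃ pay_taxes), contraposes to O(~pay_taxes ⊃ raise_flag); with O(~pay_taxes) we get O(raise_flag).
Premise 8 is O(~summon_witness ⊃ ~raise_flag); contrapositively O(raise_flag ⊃ summon_witness). Since O(raise_flag) holds, K gives O(summon_witness).
Premises 2, 4, 5, 10, 11 do not contribute to this derivation.
Hence summon_witness is obligatory.

Obligatory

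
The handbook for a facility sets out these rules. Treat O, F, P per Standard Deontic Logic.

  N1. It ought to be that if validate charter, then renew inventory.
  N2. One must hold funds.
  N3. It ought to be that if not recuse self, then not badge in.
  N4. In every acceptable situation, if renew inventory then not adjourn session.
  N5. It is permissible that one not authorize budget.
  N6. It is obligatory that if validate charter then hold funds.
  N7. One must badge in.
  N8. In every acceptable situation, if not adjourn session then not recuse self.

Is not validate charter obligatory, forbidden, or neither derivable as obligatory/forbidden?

Obligatory

Premise 7 gives O(badge_in).
Premise 3 is O(¬recuse_self → ¬badge_in); contrapositively O(badge_in → recuse_self). Since O(badge_in) holds, K gives O(recuse_self).
Premise 8 is O(¬adjourn_session → ¬recuse_self); contrapositively O(recuse_self → adjourn_session). Since O(recuse_self) holds, K gives O(adjourn_session).
Premise 4, O(renew_inventory → ¬adjourn_session), contraposes to O(adjourn_session → ¬renew_inventory); with O(adjourn_session) we get O(¬renew_inventory).
Premise 1, O(validate_charter → renew_inventory), contraposes to O(¬renew_inventory → ¬validate_charter); with O(¬renew_inventory) we get O(¬validate_charter).
Premises 2, 5, 6 do not contribute to this derivation.
Hence ¬validate_charter is obligatory.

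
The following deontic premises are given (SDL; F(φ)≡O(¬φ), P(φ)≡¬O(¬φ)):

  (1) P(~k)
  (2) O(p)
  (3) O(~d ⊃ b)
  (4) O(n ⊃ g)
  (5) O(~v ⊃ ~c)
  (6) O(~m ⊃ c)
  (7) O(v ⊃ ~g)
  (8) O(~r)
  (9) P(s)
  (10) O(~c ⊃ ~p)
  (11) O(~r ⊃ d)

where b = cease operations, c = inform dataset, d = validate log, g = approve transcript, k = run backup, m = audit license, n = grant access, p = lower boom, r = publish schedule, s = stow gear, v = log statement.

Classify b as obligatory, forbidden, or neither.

Premise 3 is O(~d ⊃ b), but O(~d) is not derivable from the premises, so it does not yield O(b).
No premise or chain of K-axiom applications forces O(b), and none forces O(~b). So b is neither obligatory nor forbidden under these norms.

Neither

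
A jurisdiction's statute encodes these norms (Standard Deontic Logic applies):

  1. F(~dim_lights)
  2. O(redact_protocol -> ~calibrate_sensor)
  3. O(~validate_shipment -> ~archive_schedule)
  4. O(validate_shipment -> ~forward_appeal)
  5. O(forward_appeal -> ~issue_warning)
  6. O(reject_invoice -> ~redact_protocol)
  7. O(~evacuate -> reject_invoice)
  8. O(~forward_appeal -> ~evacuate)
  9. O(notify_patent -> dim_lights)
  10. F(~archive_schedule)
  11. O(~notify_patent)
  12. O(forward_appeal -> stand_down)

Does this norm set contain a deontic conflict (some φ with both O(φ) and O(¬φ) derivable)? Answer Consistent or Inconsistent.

Premise 9 is O(notify_patent -> dim_lights); even if O(dim_lights) held, inferring O(notify_patent) would be affirming the consequent — invalid.
So O(notify_patent) is not derivable, and the apparent clash with O(~notify_patent) does not arise.
A world satisfying every obligation exists (e.g. archive_schedule=true, calibrate_sensor=false, dim_lights=true, evacuate=false, forward_appeal=false, issue_warning=false, notify_patent=false, redact_protocol=false, reject_invoice=true, stand_down=false, validate_shipment=true); no atom is both obligatory and forbidden, so the set is consistent.

Consistent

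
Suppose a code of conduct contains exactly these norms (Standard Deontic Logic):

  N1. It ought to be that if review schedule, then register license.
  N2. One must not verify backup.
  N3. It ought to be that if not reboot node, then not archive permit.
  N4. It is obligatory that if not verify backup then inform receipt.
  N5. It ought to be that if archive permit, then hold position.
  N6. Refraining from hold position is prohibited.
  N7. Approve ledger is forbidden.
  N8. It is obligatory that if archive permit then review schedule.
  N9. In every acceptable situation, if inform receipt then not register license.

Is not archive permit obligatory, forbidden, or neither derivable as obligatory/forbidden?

Premise 2 is F(verify_backup), i.e. O(¬verify_backup).
Premise 4 is O(¬verify_backup → inform_receipt); since O(¬verify_backup), deontic closure gives O(inform_receipt).
With premise 9, O(inform_receipt → ¬register_license), the K-axiom yields O(¬register_license).
Premise 1, O(review_schedule → register_license), contraposes to O(¬register_license → ¬review_schedule); with O(¬register_license) we get O(¬review_schedule).
Premise 8 is O(archive_permit → review_schedule); contrapositively O(¬review_schedule → ¬archive_permit). Since O(¬review_schedule) holds, K gives O(¬archive_permit).
Premises 3, 5, 6, 7 do not contribute to this derivation.
Hence ¬archive_permit is obligatory.

Obligatory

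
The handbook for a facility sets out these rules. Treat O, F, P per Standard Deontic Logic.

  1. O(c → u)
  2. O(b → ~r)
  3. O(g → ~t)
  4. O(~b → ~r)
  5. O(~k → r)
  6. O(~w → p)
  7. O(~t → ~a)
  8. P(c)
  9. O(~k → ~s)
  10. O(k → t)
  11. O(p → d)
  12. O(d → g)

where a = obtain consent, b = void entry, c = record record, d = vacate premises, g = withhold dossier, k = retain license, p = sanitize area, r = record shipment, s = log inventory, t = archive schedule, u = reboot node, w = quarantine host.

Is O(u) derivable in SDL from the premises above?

No

Premise 1 is O(c → u), but O(c) is not derivable from the premises (the permission P(c) asserts only ~O(~c), not O(c)), so it does not yield O(u).
No other premise forces O(u). An ideal world satisfying every premise can still have u false, so O(u) is not derivable.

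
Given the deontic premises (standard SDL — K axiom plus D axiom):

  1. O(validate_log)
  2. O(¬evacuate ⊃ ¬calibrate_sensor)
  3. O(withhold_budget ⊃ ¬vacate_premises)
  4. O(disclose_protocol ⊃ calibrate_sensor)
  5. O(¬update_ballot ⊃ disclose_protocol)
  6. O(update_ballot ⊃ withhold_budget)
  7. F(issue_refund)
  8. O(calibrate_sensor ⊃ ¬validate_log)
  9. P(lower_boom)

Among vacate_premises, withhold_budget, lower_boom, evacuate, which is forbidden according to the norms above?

Premise 1 gives O(validate_log).
Premise 8 is O(calibrate_sensor ⊃ ¬validate_log); contrapositively O(validate_log ⊃ ¬calibrate_sensor). Since O(validate_log) holds, K gives O(¬calibrate_sensor).
The contrapositive of premise 4 (O(disclose_protocol ⊃ calibrate_sensor)) is O(¬calibrate_sensor ⊃ ¬disclose_protocol), and O(¬calibrate_sensor) is already established, so O(¬disclose_protocol).
Premise 5, O(¬update_ballot ⊃ disclose_protocol), contraposes to O(¬disclose_protocol ⊃ update_ballot); with O(¬disclose_protocol) we get O(update_ballot).
Premise 6 is O(update_ballot ⊃ withhold_budget); since O(update_ballot), deontic closure gives O(withhold_budget).
Premise 3 is O(withhold_budget ⊃ ¬vacate_premises); since O(withhold_budget), deontic closure gives O(¬vacate_premises).
So O(¬vacate_premises) holds, i.e. vacate_premises is forbidden. None of the other listed options is forbidden under the premises.

vacate_premises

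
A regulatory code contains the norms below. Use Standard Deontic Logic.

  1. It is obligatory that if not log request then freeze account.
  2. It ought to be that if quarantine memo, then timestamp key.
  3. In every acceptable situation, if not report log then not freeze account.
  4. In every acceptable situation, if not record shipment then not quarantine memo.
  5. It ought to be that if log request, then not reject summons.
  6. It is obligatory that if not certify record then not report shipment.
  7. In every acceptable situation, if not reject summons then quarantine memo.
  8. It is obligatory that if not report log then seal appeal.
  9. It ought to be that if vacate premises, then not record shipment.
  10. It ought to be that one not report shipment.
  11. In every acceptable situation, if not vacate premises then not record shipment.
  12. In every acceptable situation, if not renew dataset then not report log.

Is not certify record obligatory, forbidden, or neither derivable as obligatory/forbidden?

Premise 6 is O(¬certify_record → ¬report_shipment); even if O(¬report_shipment) held, inferring O(¬certify_record) would be affirming the consequent — invalid.
No premise or chain of K-axiom applications forces O(¬certify_record), and none forces O(certify_record). So ¬certify_record is neither obligatory nor forbidden under these norms.

Neither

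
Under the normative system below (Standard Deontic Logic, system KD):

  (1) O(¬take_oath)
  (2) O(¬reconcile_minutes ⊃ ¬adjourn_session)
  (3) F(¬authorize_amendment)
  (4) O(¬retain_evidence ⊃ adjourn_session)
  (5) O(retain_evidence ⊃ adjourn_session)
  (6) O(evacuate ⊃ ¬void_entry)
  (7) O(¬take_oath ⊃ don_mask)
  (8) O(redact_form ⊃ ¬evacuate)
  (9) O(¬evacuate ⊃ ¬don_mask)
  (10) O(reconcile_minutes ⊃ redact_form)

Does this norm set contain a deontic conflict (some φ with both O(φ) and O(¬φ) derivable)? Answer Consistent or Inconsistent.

Premises 5 and 4 cover both cases: O(retain_evidence ⊃ adjourn_session) and O(¬retain_evidence ⊃ adjourn_session). Since retain_evidence ∨ ¬retain_evidence is a tautology, O(adjourn_session) follows.
The contrapositive of premise 2 (O(¬reconcile_minutes ⊃ ¬adjourn_session)) is O(adjourn_session ⊃ reconcile_minutes), and O(adjourn_session) is already established, so O(reconcile_minutes).
With premise 10, O(reconcile_minutes ⊃ redact_form), the K-axiom yields O(redact_form).
Applying K to premise 8 (O(redact_form ⊃ ¬evacuate)) and O(redact_form) yields O(¬evacuate).
Applying K to premise 9 (O(¬evacuate ⊃ ¬don_mask)) and O(¬evacuate) yields O(¬don_mask).
Premise 7 is O(¬take_oath ⊃ don_mask); contrapositively O(¬don_mask ⊃ take_oath). Since O(¬don_mask) holds, K gives O(take_oath).
However, premise 1 gives O(¬take_oath).
We now have both O(take_oath) and O(¬take_oath) — take_oath is simultaneously obligatory and forbidden, violating the D-axiom.

Inconsistent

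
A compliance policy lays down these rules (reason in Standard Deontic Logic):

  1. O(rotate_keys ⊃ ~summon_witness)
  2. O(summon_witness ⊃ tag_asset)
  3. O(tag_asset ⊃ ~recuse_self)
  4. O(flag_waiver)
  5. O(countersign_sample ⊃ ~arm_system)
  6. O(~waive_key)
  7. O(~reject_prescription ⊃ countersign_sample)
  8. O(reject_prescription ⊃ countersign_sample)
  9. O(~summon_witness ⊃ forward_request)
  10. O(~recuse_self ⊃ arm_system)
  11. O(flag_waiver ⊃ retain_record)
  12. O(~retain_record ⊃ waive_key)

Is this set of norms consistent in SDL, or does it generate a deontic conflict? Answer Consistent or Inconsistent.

Consistent

Premise 12 is O(~retain_record ⊃ waive_key), but O(~retain_record) is not derivable from the premises, so it does not yield O(waive_key).
So O(waive_key) is not derivable, and the apparent clash with O(~waive_key) does not arise.
A world satisfying every obligation exists (e.g. arm_system=false, countersign_sample=true, flag_waiver=true, forward_request=true, recuse_self=true, reject_prescription=false, retain_record=true, rotate_keys=false, summon_witness=false, tag_asset=false, waive_key=false); no atom is both obligatory and forbidden, so the set is consistent.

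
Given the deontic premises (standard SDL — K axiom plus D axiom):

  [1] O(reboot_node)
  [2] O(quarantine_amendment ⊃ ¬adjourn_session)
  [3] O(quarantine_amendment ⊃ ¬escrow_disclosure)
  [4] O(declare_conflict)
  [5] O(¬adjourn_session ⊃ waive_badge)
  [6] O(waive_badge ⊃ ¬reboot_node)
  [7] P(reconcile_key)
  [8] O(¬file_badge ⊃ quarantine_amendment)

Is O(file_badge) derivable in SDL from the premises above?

Yes

Premise 1 states O(reboot_node) outright.
Premise 6, O(waive_badge ⊃ ¬reboot_node), contraposes to O(reboot_node ⊃ ¬waive_badge); with O(reboot_node) we get O(¬waive_badge).
Premise 5 is O(¬adjourn_session ⊃ waive_badge); contrapositively O(¬waive_badge ⊃ adjourn_session). Since O(¬waive_badge) holds, K gives O(adjourn_session).
The contrapositive of premise 2 (O(quarantine_amendment ⊃ ¬adjourn_session)) is O(adjourn_session ⊃ ¬quarantine_amendment), and O(adjourn_session) is already established, so O(¬quarantine_amendment).
Premise 8, O(¬file_badge ⊃ quarantine_amendment), contraposes to O(¬quarantine_amendment ⊃ file_badge); with O(¬quarantine_amendment) we get O(file_badge).
Premises 3, 4, 7 do not contribute to this derivation.
So O(file_badge) follows.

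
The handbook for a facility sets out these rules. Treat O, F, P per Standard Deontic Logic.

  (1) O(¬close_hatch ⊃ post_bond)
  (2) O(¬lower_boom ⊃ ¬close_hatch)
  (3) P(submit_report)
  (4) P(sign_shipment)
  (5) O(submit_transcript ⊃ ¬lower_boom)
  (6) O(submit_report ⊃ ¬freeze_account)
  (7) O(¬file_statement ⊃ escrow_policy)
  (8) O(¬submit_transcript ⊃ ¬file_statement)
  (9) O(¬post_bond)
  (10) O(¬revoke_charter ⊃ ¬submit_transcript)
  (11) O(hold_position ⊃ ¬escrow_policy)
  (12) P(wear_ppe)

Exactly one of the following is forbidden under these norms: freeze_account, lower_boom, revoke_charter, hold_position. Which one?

hold_position

Premise 9 states O(¬post_bond) outright.
The contrapositive of premise 1 (O(¬close_hatch ⊃ post_bond)) is O(¬post_bond ⊃ close_hatch), and O(¬post_bond) is already established, so O(close_hatch).
Premise 2 is O(¬lower_boom ⊃ ¬close_hatch); contrapositively O(close_hatch ⊃ lower_boom). Since O(close_hatch) holds, K gives O(lower_boom).
Premise 5 is O(submit_transcript ⊃ ¬lower_boom); contrapositively O(lower_boom ⊃ ¬submit_transcript). Since O(lower_boom) holds, K gives O(¬submit_transcript).
Premise 8 is O(¬submit_transcript ⊃ ¬file_statement); since O(¬submit_transcript), deontic closure gives O(¬file_statement).
From O(¬file_statement) and premise 7, O(¬file_statement ⊃ escrow_policy), we obtain O(escrow_policy).
The contrapositive of premise 11 (O(hold_position ⊃ ¬escrow_policy)) is O(escrow_policy ⊃ ¬hold_position), and O(escrow_policy) is already established, so O(¬hold_position).
So O(¬hold_position) holds, i.e. hold_position is forbidden. None of the other listed options is forbidden under the premises.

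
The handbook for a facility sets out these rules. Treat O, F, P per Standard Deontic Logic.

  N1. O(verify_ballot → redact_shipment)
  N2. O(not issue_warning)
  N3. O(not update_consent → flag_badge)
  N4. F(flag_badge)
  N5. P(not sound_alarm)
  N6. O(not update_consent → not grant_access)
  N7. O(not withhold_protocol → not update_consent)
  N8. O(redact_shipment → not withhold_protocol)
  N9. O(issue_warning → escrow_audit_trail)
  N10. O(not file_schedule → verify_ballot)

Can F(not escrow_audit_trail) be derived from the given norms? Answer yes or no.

No

Premise 9 is O(issue_warning → escrow_audit_trail), but O(issue_warning) is not derivable from the premises, so it does not yield O(escrow_audit_trail).
No other premise forces O(escrow_audit_trail). An ideal world satisfying every premise can still have not escrow_audit_trail true, so F(not escrow_audit_trail) is not derivable.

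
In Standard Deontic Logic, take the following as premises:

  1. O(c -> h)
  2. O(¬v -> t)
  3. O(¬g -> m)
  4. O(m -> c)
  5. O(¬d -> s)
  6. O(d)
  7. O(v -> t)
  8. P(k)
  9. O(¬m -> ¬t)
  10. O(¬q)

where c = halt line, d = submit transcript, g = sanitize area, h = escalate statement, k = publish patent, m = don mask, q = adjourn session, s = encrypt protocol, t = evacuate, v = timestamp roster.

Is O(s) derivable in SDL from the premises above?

No

Premise 5 is O(¬d -> s), but O(¬d) is not derivable from the premises, so it does not yield O(s).
No other premise forces O(s). An ideal world satisfying every premise can still have s false, so O(s) is not derivable.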